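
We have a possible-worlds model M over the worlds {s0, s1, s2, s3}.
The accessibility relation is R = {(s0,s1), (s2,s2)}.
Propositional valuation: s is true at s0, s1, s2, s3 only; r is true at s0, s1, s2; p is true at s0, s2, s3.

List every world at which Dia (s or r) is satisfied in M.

Let φ = Dia (s or r). Evaluate φ at each world:
  s0 (successors {s1}): φ is true.
  s1 (successors ∅): φ is false.
  s2 (successors {s2}): φ is true.
  s3 (successors ∅): φ is false.
For instance, at s0:
  At s0: Dia (s or r) requires s or r at some successor in {s1}.
    s or r holds at s1, so Dia (s or r) is true at s0.
Satisfying worlds: {s0, s2}

s0, s2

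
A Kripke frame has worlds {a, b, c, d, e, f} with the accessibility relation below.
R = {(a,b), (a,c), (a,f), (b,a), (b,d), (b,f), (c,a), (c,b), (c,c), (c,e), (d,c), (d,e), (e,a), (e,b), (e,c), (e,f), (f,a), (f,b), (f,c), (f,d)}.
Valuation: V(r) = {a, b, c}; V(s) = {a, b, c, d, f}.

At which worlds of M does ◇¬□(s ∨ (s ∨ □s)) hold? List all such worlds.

Let φ = ◇¬□(s ∨ (s ∨ □s)). Evaluate φ at each world:
  a (successors {b, c, f}): φ is false.
  b (successors {a, d, f}): φ is false.
  c (successors {a, b, c, e}): φ is false.
  d (successors {c, e}): φ is false.
  e (successors {a, b, c, f}): φ is false.
  f (successors {a, b, c, d}): φ is false.
For instance, at a:
  At a: ◇¬□(s ∨ (s ∨ □s)) requires ¬□(s ∨ (s ∨ □s)) at some successor in {b, c, f}.
    At b: ¬□(s ∨ (s ∨ □s)) is false.
    At c: ¬□(s ∨ (s ∨ □s)) is false.
    At f: ¬□(s ∨ (s ∨ □s)) is false.
  So ◇¬□(s ∨ (s ∨ □s)) is false at a.
Satisfying worlds: none.

none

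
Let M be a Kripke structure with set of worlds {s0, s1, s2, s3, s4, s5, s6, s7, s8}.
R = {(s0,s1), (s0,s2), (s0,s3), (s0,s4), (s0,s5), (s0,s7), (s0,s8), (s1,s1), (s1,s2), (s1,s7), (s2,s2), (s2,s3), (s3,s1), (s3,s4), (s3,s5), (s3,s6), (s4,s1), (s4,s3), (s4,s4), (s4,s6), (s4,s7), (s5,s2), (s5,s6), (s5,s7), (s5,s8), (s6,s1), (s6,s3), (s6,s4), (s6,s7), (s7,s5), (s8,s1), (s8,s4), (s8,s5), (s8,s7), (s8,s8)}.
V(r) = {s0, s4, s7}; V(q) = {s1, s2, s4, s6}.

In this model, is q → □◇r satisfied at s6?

At s6: q is true, □◇r is false, so q → □◇r is false.
  At s6: □◇r requires ◇r at every successor {s1, s3, s4, s7}.
    ◇r fails at s7, so □◇r is false at s6.
      At s7: ◇r requires r at some successor in {s5}.
        At s5: r is false.
      So ◇r is false at s7.

No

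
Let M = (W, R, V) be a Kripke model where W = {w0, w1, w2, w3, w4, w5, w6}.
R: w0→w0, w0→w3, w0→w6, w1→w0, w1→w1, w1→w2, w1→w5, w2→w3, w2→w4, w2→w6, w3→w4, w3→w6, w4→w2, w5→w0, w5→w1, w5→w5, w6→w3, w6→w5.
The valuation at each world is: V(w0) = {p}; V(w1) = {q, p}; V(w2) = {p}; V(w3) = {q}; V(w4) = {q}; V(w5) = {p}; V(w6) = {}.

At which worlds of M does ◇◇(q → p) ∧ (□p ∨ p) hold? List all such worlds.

Recall that □ψ holds at a world iff ψ holds at every accessible world, and ◇ψ holds iff ψ holds at some accessible world.
Let φ = ◇◇(q → p) ∧ (□p ∨ p). Evaluate φ at each world:
  w0 (successors {w0, w3, w6}): φ is true.
  w1 (successors {w0, w1, w2, w5}): φ is true.
  w2 (successors {w3, w4, w6}): φ is true.
  w3 (successors {w4, w6}): φ is false.
  w4 (successors {w2}): φ is true.
  w5 (successors {w0, w1, w5}): φ is true.
  w6 (successors {w3, w5}): φ is false.
For instance, at w5:
  At w5: ◇◇(q → p) is true, □p ∨ p is true, so ◇◇(q → p) ∧ (□p ∨ p) is true.
    At w5: ◇◇(q → p) requires ◇(q → p) at some successor in {w0, w1, w5}.
      ◇(q → p) holds at w0, so ◇◇(q → p) is true at w5.
    At w5: □p is true, p is true, so □p ∨ p is true.
      At w5: □p requires p at every successor {w0, w1, w5}.
        At w0: p is true.
        At w1: p is true.
        At w5: p is true.
      So □p is true at w5.
Satisfying worlds: {w0, w1, w2, w4, w5}

w0, w1, w2, w4, w5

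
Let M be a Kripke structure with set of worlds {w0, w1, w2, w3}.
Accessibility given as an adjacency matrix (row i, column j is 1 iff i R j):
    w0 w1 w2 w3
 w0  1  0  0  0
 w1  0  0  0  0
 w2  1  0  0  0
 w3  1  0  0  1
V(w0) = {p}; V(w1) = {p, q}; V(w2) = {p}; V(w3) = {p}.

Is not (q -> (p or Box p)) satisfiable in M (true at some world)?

Let φ = not (q -> (p or Box p)). Evaluate φ at each world:
  w0 (successors {w0}): φ is false.
  w1 (successors ∅): φ is false.
  w2 (successors {w0}): φ is false.
  w3 (successors {w0, w3}): φ is false.
For instance, at w0:
  At w0: q -> (p or Box p) is true, so not (q -> (p or Box p)) is false.
    At w0: q is false, p or Box p is true, so q -> (p or Box p) is true.
      At w0: p is true, Box p is true, so p or Box p is true.

No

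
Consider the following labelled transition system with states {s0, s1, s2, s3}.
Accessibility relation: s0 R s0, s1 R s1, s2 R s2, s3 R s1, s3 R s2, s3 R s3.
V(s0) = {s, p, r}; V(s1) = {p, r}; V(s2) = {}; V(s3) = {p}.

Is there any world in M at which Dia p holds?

Yes

Let φ = Dia p. Evaluate φ at each world:
  s0 (successors {s0}): φ is true.
  s1 (successors {s1}): φ is true.
  s2 (successors {s2}): φ is false.
  s3 (successors {s1, s2, s3}): φ is true.
Detail at s0 (witness):
  At s0: Dia p requires p at some successor in {s0}.
    p holds at s0, so Dia p is true at s0.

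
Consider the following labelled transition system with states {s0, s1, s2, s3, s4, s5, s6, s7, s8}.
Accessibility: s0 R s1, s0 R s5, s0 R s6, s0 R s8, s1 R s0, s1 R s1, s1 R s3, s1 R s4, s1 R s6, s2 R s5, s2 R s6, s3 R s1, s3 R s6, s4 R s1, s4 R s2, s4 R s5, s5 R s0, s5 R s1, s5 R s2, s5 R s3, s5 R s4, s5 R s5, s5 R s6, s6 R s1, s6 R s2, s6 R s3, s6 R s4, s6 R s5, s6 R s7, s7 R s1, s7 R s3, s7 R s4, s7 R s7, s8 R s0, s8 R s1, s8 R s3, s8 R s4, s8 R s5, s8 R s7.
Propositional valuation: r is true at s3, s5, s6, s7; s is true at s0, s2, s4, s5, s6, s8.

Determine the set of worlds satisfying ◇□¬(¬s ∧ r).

s1, s4, s5, s6, s7, s8

Let φ = ◇□¬(¬s ∧ r). Evaluate φ at each world:
  s0 (successors {s1, s5, s6, s8}): φ is false.
  s1 (successors {s0, s1, s3, s4, s6}): φ is true.
  s2 (successors {s5, s6}): φ is false.
  s3 (successors {s1, s6}): φ is false.
  s4 (successors {s1, s2, s5}): φ is true.
  s5 (successors {s0, s1, s2, s3, s4, s5, s6}): φ is true.
  s6 (successors {s1, s2, s3, s4, s5, s7}): φ is true.
  s7 (successors {s1, s3, s4, s7}): φ is true.
  s8 (successors {s0, s1, s3, s4, s5, s7}): φ is true.
For instance, at s6:
  At s6: ◇□¬(¬s ∧ r) requires □¬(¬s ∧ r) at some successor in {s1, s2, s3, s4, s5, s7}.
    □¬(¬s ∧ r) holds at s2, so ◇□¬(¬s ∧ r) is true at s6.
      At s2: □¬(¬s ∧ r) requires ¬(¬s ∧ r) at every successor {s5, s6}.
        At s5: ¬(¬s ∧ r) is true.
        At s6: ¬(¬s ∧ r) is true.
      So □¬(¬s ∧ r) is true at s2.
Satisfying worlds: {s1, s4, s5, s6, s7, s8}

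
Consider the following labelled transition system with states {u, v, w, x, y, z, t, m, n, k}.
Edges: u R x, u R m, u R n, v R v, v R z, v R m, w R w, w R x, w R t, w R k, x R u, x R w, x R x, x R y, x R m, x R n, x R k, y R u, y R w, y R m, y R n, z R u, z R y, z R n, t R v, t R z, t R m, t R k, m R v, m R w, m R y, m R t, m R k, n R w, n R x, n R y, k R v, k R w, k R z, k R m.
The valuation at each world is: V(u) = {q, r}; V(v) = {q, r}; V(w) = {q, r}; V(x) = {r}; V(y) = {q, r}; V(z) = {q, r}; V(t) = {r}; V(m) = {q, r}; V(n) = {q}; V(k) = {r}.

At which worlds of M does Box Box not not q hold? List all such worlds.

none

Recall that Box ψ holds at a world iff ψ holds at every accessible world, and Dia ψ holds iff ψ holds at some accessible world.
Let φ = Box Box not not q. Evaluate φ at each world:
  u (successors {x, m, n}): φ is false.
  v (successors {v, z, m}): φ is false.
  w (successors {w, x, t, k}): φ is false.
  x (successors {u, w, x, y, m, n, k}): φ is false.
  y (successors {u, w, m, n}): φ is false.
  z (successors {u, y, n}): φ is false.
  t (successors {v, z, m, k}): φ is false.
  m (successors {v, w, y, t, k}): φ is false.
  n (successors {w, x, y}): φ is false.
  k (successors {v, w, z, m}): φ is false.
For instance, at w:
  At w: Box Box not not q requires Box not not q at every successor {w, x, t, k}.
    Box not not q fails at w, so Box Box not not q is false at w.
      At w: Box not not q requires not not q at every successor {w, x, t, k}.
        not not q fails at x, so Box not not q is false at w.
Satisfying worlds: none.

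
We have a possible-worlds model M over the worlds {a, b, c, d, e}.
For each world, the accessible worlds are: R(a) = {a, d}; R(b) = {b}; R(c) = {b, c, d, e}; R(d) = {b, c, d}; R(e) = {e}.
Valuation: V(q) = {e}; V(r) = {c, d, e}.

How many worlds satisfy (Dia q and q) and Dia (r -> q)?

1

Let φ = (Dia q and q) and Dia (r -> q). Evaluate φ at each world:
  a (successors {a, d}): φ is false.
  b (successors {b}): φ is false.
  c (successors {b, c, d, e}): φ is false.
  d (successors {b, c, d}): φ is false.
  e (successors {e}): φ is true.
For instance, at b:
  At b: Dia q and q is false, Dia (r -> q) is true, so (Dia q and q) and Dia (r -> q) is false.
    At b: Dia q is false, q is false, so Dia q and q is false.
      At b: Dia q requires q at some successor in {b}.
        At b: q is false.
      So Dia q is false at b.
    At b: Dia (r -> q) requires r -> q at some successor in {b}.
      r -> q holds at b, so Dia (r -> q) is true at b.
Satisfying worlds: {e}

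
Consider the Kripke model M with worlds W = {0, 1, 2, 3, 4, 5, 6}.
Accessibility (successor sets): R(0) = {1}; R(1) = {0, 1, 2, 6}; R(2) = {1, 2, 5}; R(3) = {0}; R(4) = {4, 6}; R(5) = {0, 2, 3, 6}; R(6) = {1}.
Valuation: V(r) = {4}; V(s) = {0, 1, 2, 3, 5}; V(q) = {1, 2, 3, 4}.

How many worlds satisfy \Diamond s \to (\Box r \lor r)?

1

Let φ = \Diamond s \to (\Box r \lor r). Evaluate φ at each world:
  0 (successors {1}): φ is false.
  1 (successors {0, 1, 2, 6}): φ is false.
  2 (successors {1, 2, 5}): φ is false.
  3 (successors {0}): φ is false.
  4 (successors {4, 6}): φ is true.
  5 (successors {0, 2, 3, 6}): φ is false.
  6 (successors {1}): φ is false.
For instance, at 6:
  At 6: \Diamond s is true, \Box r \lor r is false, so \Diamond s \to (\Box r \lor r) is false.
    At 6: \Diamond s requires s at some successor in {1}.
      s holds at 1, so \Diamond s is true at 6.
    At 6: \Box r is false, r is false, so \Box r \lor r is false.
      At 6: \Box r requires r at every successor {1}.
        r fails at 1, so \Box r is false at 6.
Satisfying worlds: {4}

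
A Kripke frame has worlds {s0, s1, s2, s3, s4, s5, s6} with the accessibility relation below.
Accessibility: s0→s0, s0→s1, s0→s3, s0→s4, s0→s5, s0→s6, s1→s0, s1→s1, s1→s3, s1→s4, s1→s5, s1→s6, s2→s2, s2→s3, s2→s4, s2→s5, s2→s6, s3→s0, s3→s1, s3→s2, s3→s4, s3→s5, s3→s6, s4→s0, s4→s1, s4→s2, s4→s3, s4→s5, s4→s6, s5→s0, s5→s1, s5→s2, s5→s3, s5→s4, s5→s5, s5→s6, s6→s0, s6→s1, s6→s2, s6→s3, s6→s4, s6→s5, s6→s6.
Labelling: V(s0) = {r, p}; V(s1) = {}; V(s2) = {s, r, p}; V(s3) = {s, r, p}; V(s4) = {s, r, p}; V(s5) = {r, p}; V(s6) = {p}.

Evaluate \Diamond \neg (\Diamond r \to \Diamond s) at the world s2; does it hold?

At s2: \Diamond \neg (\Diamond r \to \Diamond s) requires \neg (\Diamond r \to \Diamond s) at some successor in {s2, s3, s4, s5, s6}.
  At s2: \neg (\Diamond r \to \Diamond s) is false.
  At s3: \neg (\Diamond r \to \Diamond s) is false.
  At s4: \neg (\Diamond r \to \Diamond s) is false.
  At s5: \neg (\Diamond r \to \Diamond s) is false.
  At s6: \neg (\Diamond r \to \Diamond s) is false.
So \Diamond \neg (\Diamond r \to \Diamond s) is false at s2.

No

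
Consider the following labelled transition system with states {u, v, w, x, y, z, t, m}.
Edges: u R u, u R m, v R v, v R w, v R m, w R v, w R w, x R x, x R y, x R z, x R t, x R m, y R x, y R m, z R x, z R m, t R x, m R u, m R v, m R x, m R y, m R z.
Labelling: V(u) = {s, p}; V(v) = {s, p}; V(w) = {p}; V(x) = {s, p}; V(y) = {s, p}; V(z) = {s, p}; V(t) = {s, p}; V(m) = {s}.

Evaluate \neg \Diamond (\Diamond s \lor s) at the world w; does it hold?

No

At w: \Diamond (\Diamond s \lor s) is true, so \neg \Diamond (\Diamond s \lor s) is false.
  At w: \Diamond (\Diamond s \lor s) requires \Diamond s \lor s at some successor in {v, w}.
    \Diamond s \lor s holds at v, so \Diamond (\Diamond s \lor s) is true at w.
      At v: \Diamond s is true, s is true, so \Diamond s \lor s is true.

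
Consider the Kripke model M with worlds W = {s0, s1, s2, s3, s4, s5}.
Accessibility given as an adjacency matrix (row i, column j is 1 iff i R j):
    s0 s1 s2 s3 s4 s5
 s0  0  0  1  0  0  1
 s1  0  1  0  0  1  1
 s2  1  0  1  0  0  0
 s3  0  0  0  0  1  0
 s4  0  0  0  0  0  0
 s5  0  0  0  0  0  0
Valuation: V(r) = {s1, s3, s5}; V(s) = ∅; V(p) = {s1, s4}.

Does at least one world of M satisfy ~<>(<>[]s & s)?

Yes

Recall that []ψ holds at a world iff ψ holds at every accessible world, and <>ψ holds iff ψ holds at some accessible world.
Let φ = ~<>(<>[]s & s). Evaluate φ at each world:
  s0 (successors {s2, s5}): φ is true.
  s1 (successors {s1, s4, s5}): φ is true.
  s2 (successors {s0, s2}): φ is true.
  s3 (successors {s4}): φ is true.
  s4 (successors ∅): φ is true.
  s5 (successors ∅): φ is true.
Detail at s0 (witness):
  At s0: <>(<>[]s & s) is false, so ~<>(<>[]s & s) is true.
    At s0: <>(<>[]s & s) requires <>[]s & s at some successor in {s2, s5}.
      At s2: <>[]s & s is false.
      At s5: <>[]s & s is false.
    So <>(<>[]s & s) is false at s0.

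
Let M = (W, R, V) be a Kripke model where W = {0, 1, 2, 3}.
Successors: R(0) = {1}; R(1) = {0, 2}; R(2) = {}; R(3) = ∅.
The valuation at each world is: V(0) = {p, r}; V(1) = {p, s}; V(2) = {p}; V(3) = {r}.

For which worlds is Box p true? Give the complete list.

0, 1, 2, 3

Let φ = Box p. Evaluate φ at each world:
  0 (successors {1}): φ is true.
  1 (successors {0, 2}): φ is true.
  2 (successors ∅): φ is true.
  3 (successors ∅): φ is true.
For instance, at 0:
  At 0: Box p requires p at every successor {1}.
    At 1: p is true.
  So Box p is true at 0.
Satisfying worlds: {0, 1, 2, 3}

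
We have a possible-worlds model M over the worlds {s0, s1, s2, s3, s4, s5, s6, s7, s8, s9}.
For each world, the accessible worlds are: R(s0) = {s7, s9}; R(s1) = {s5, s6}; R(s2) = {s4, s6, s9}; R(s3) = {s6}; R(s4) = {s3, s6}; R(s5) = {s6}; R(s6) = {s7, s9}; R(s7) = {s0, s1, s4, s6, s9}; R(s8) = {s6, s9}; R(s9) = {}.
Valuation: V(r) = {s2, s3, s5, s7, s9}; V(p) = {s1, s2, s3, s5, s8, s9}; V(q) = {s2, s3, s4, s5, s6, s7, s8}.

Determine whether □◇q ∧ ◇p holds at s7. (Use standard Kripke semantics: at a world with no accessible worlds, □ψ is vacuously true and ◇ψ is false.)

Recall that □ψ holds at a world iff ψ holds at every accessible world, and ◇ψ holds iff ψ holds at some accessible world.
At s7: □◇q is false, ◇p is true, so □◇q ∧ ◇p is false.
  At s7: □◇q requires ◇q at every successor {s0, s1, s4, s6, s9}.
    ◇q fails at s9, so □◇q is false at s7.
      At s9: no accessible worlds, so ◇q is false.
  At s7: ◇p requires p at some successor in {s0, s1, s4, s6, s9}.
    p holds at s1, so ◇p is true at s7.

No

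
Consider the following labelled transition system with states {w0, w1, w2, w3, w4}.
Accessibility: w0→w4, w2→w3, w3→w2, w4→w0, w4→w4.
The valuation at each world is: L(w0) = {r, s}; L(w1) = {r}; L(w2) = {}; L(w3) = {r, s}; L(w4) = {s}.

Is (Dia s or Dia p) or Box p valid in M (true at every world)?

Recall that Box ψ holds at a world iff ψ holds at every accessible world, and Dia ψ holds iff ψ holds at some accessible world.
Let φ = (Dia s or Dia p) or Box p. Evaluate φ at each world:
  w0 (successors {w4}): φ is true.
  w1 (successors ∅): φ is true.
  w2 (successors {w3}): φ is true.
  w3 (successors {w2}): φ is false.
  w4 (successors {w0, w4}): φ is true.
Detail at w3 (counterexample):
  At w3: Dia s or Dia p is false, Box p is false, so (Dia s or Dia p) or Box p is false.
    At w3: Dia s is false, Dia p is false, so Dia s or Dia p is false.
      At w3: Dia s requires s at some successor in {w2}.
        At w2: s is false.
      So Dia s is false at w3.
      At w3: Dia p requires p at some successor in {w2}.
        At w2: p is false.
      So Dia p is false at w3.
    At w3: Box p requires p at every successor {w2}.
      p fails at w2, so Box p is false at w3.

No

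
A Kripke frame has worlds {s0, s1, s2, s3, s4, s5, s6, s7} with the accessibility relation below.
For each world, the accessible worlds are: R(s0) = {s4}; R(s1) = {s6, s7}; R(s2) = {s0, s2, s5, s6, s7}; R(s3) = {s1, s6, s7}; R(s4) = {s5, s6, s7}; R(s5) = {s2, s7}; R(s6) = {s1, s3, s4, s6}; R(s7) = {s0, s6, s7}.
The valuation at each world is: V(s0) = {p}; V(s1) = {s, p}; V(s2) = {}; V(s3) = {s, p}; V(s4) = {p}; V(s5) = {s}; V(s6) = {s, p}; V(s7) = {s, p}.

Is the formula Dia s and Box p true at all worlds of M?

Let φ = Dia s and Box p. Evaluate φ at each world:
  s0 (successors {s4}): φ is false.
  s1 (successors {s6, s7}): φ is true.
  s2 (successors {s0, s2, s5, s6, s7}): φ is false.
  s3 (successors {s1, s6, s7}): φ is true.
  s4 (successors {s5, s6, s7}): φ is false.
  s5 (successors {s2, s7}): φ is false.
  s6 (successors {s1, s3, s4, s6}): φ is true.
  s7 (successors {s0, s6, s7}): φ is true.
Detail at s0 (counterexample):
  At s0: Dia s is false, Box p is true, so Dia s and Box p is false.
    At s0: Dia s requires s at some successor in {s4}.
      At s4: s is false.
    So Dia s is false at s0.
    At s0: Box p requires p at every successor {s4}.
      At s4: p is true.
    So Box p is true at s0.

No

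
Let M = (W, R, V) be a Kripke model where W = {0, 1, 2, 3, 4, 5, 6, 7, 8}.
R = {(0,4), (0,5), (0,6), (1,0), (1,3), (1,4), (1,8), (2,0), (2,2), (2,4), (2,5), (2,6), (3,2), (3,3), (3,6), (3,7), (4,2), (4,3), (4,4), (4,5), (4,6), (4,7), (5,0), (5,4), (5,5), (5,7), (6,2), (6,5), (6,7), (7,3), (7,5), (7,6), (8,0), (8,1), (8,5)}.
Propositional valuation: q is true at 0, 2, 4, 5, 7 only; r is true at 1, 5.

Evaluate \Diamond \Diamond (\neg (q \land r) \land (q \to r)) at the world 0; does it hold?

At 0: \Diamond \Diamond (\neg (q \land r) \land (q \to r)) requires \Diamond (\neg (q \land r) \land (q \to r)) at some successor in {4, 5, 6}.
  \Diamond (\neg (q \land r) \land (q \to r)) holds at 4, so \Diamond \Diamond (\neg (q \land r) \land (q \to r)) is true at 0.
    At 4: \Diamond (\neg (q \land r) \land (q \to r)) requires \neg (q \land r) \land (q \to r) at some successor in {2, 3, 4, 5, 6, 7}.
      \neg (q \land r) \land (q \to r) holds at 3, so \Diamond (\neg (q \land r) \land (q \to r)) is true at 4.

Yes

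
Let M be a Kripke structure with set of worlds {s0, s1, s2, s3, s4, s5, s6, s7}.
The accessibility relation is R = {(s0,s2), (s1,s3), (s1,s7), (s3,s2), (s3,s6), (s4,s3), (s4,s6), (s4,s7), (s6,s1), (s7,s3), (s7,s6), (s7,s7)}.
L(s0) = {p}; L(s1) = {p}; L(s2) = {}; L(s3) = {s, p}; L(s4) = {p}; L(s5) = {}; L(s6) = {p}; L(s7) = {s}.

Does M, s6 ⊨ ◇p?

Yes

At s6: ◇p requires p at some successor in {s1}.
  p holds at s1, so ◇p is true at s6.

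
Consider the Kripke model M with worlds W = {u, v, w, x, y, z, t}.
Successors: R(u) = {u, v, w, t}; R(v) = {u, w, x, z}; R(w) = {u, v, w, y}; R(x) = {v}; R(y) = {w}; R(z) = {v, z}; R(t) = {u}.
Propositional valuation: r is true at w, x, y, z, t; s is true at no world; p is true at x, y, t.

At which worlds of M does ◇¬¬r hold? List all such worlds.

Let φ = ◇¬¬r. Evaluate φ at each world:
  u (successors {u, v, w, t}): φ is true.
  v (successors {u, w, x, z}): φ is true.
  w (successors {u, v, w, y}): φ is true.
  x (successors {v}): φ is false.
  y (successors {w}): φ is true.
  z (successors {v, z}): φ is true.
  t (successors {u}): φ is false.
For instance, at w:
  At w: ◇¬¬r requires ¬¬r at some successor in {u, v, w, y}.
    ¬¬r holds at w, so ◇¬¬r is true at w.
Satisfying worlds: {u, v, w, y, z}

u, v, w, y, z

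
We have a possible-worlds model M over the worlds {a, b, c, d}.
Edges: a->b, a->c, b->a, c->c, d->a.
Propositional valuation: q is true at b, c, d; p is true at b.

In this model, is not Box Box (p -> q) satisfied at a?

No

At a: Box Box (p -> q) is true, so not Box Box (p -> q) is false.
  At a: Box Box (p -> q) requires Box (p -> q) at every successor {b, c}.
      At b: Box (p -> q) requires p -> q at every successor {a}.
        At a: p -> q is true.
      So Box (p -> q) is true at b.
      At c: Box (p -> q) requires p -> q at every successor {c}.
        At c: p -> q is true.
      So Box (p -> q) is true at c.
  So Box Box (p -> q) is true at a.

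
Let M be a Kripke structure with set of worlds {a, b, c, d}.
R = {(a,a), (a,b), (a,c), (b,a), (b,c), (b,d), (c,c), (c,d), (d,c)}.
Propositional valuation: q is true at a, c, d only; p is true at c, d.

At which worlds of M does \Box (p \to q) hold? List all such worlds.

Let φ = \Box (p \to q). Evaluate φ at each world:
  a (successors {a, b, c}): φ is true.
  b (successors {a, c, d}): φ is true.
  c (successors {c, d}): φ is true.
  d (successors {c}): φ is true.
For instance, at c:
  At c: \Box (p \to q) requires p \to q at every successor {c, d}.
    At c: p \to q is true.
    At d: p \to q is true.
  So \Box (p \to q) is true at c.
Satisfying worlds: {a, b, c, d}

a, b, c, d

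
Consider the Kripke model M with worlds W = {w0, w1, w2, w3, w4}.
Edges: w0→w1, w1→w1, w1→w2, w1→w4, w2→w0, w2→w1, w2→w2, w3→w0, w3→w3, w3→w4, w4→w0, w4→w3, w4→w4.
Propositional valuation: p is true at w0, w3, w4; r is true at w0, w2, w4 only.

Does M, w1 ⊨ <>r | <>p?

Yes

At w1: <>r is true, <>p is true, so <>r | <>p is true.
  At w1: <>r requires r at some successor in {w1, w2, w4}.
    r holds at w2, so <>r is true at w1.
  At w1: <>p requires p at some successor in {w1, w2, w4}.
    p holds at w4, so <>p is true at w1.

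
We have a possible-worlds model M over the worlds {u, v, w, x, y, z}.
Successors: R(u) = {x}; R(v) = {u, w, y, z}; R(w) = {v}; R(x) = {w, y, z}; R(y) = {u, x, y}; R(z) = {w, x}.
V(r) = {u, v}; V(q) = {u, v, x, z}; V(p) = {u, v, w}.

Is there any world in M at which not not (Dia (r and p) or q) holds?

Let φ = not not (Dia (r and p) or q). Evaluate φ at each world:
  u (successors {x}): φ is true.
  v (successors {u, w, y, z}): φ is true.
  w (successors {v}): φ is true.
  x (successors {w, y, z}): φ is true.
  y (successors {u, x, y}): φ is true.
  z (successors {w, x}): φ is true.
Detail at u (witness):
  At u: not (Dia (r and p) or q) is false, so not not (Dia (r and p) or q) is true.
    At u: Dia (r and p) or q is true, so not (Dia (r and p) or q) is false.
      At u: Dia (r and p) is false, q is true, so Dia (r and p) or q is true.

Yes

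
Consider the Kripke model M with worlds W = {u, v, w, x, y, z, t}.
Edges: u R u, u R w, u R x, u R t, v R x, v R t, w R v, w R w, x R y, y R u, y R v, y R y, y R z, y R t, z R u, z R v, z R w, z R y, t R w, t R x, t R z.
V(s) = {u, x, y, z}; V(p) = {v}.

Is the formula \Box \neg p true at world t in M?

At t: \Box \neg p requires \neg p at every successor {w, x, z}.
  At w: \neg p is true.
  At x: \neg p is true.
  At z: \neg p is true.
So \Box \neg p is true at t.

Yes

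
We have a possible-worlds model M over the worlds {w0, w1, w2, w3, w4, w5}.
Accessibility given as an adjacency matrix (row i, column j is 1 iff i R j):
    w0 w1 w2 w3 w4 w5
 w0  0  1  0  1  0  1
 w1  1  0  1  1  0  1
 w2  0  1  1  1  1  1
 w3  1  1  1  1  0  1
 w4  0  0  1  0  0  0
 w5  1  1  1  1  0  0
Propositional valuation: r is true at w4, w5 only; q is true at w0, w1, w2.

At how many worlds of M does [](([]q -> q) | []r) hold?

Recall that []ψ holds at a world iff ψ holds at every accessible world, and <>ψ holds iff ψ holds at some accessible world.
Let φ = [](([]q -> q) | []r). Evaluate φ at each world:
  w0 (successors {w1, w3, w5}): φ is true.
  w1 (successors {w0, w2, w3, w5}): φ is true.
  w2 (successors {w1, w2, w3, w4, w5}): φ is false.
  w3 (successors {w0, w1, w2, w3, w5}): φ is true.
  w4 (successors {w2}): φ is true.
  w5 (successors {w0, w1, w2, w3}): φ is true.
For instance, at w1:
  At w1: [](([]q -> q) | []r) requires ([]q -> q) | []r at every successor {w0, w2, w3, w5}.
    At w0: ([]q -> q) | []r is true.
    At w2: ([]q -> q) | []r is true.
    At w3: ([]q -> q) | []r is true.
    At w5: ([]q -> q) | []r is true.
  So [](([]q -> q) | []r) is true at w1.
Satisfying worlds: {w0, w1, w3, w4, w5}

5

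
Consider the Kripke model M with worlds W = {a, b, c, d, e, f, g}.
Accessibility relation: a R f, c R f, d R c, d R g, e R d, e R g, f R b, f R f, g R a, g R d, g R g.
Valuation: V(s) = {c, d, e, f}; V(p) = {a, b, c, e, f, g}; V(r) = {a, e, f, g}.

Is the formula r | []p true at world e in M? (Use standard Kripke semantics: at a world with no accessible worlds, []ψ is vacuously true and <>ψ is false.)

Yes

At e: r is true, []p is false, so r | []p is true.
  At e: []p requires p at every successor {d, g}.
    p fails at d, so []p is false at e.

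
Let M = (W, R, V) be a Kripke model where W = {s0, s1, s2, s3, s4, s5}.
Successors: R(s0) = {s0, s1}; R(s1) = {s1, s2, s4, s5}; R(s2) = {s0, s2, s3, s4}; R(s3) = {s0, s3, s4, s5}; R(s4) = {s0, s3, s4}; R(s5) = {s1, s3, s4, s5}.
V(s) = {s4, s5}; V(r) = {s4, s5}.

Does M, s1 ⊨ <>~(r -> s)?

At s1: <>~(r -> s) requires ~(r -> s) at some successor in {s1, s2, s4, s5}.
  At s1: ~(r -> s) is false.
  At s2: ~(r -> s) is false.
  At s4: ~(r -> s) is false.
  At s5: ~(r -> s) is false.
So <>~(r -> s) is false at s1.

No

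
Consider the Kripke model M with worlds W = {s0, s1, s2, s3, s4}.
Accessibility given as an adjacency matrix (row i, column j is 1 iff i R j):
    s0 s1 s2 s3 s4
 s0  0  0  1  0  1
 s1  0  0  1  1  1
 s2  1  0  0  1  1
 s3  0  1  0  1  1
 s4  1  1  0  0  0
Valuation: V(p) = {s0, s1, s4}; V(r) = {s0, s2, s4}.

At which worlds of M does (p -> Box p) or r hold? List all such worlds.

s0, s2, s3, s4

Let φ = (p -> Box p) or r. Evaluate φ at each world:
  s0 (successors {s2, s4}): φ is true.
  s1 (successors {s2, s3, s4}): φ is false.
  s2 (successors {s0, s3, s4}): φ is true.
  s3 (successors {s1, s3, s4}): φ is true.
  s4 (successors {s0, s1}): φ is true.
For instance, at s4:
  At s4: p -> Box p is true, r is true, so (p -> Box p) or r is true.
    At s4: p is true, Box p is true, so p -> Box p is true.
      At s4: Box p requires p at every successor {s0, s1}.
        At s0: p is true.
        At s1: p is true.
      So Box p is true at s4.
Satisfying worlds: {s0, s2, s3, s4}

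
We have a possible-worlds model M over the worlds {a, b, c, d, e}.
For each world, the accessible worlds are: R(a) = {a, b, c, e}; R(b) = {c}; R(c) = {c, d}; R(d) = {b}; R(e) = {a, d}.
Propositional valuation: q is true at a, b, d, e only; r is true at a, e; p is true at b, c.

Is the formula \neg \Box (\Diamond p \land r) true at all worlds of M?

Yes

Let φ = \neg \Box (\Diamond p \land r). Evaluate φ at each world:
  a (successors {a, b, c, e}): φ is true.
  b (successors {c}): φ is true.
  c (successors {c, d}): φ is true.
  d (successors {b}): φ is true.
  e (successors {a, d}): φ is true.
For instance, at c:
  At c: \Box (\Diamond p \land r) is false, so \neg \Box (\Diamond p \land r) is true.
    At c: \Box (\Diamond p \land r) requires \Diamond p \land r at every successor {c, d}.
      \Diamond p \land r fails at c, so \Box (\Diamond p \land r) is false at c.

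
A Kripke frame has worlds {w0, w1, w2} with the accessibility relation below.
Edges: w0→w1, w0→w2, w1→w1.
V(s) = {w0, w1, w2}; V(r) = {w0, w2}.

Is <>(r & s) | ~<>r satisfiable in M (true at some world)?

Yes

Let φ = <>(r & s) | ~<>r. Evaluate φ at each world:
  w0 (successors {w1, w2}): φ is true.
  w1 (successors {w1}): φ is true.
  w2 (successors ∅): φ is true.
Detail at w0 (witness):
  At w0: <>(r & s) is true, ~<>r is false, so <>(r & s) | ~<>r is true.
    At w0: <>(r & s) requires r & s at some successor in {w1, w2}.
      r & s holds at w2, so <>(r & s) is true at w0.
    At w0: <>r is true, so ~<>r is false.
      At w0: <>r requires r at some successor in {w1, w2}.
        r holds at w2, so <>r is true at w0.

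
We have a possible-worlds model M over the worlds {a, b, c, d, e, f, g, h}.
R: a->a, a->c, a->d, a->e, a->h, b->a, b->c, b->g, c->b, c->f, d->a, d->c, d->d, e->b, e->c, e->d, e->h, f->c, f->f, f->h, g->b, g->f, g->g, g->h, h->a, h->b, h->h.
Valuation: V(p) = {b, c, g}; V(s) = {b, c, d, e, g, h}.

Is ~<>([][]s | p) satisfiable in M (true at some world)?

No

Let φ = ~<>([][]s | p). Evaluate φ at each world:
  a (successors {a, c, d, e, h}): φ is false.
  b (successors {a, c, g}): φ is false.
  c (successors {b, f}): φ is false.
  d (successors {a, c, d}): φ is false.
  e (successors {b, c, d, h}): φ is false.
  f (successors {c, f, h}): φ is false.
  g (successors {b, f, g, h}): φ is false.
  h (successors {a, b, h}): φ is false.
For instance, at a:
  At a: <>([][]s | p) is true, so ~<>([][]s | p) is false.
    At a: <>([][]s | p) requires [][]s | p at some successor in {a, c, d, e, h}.
      [][]s | p holds at c, so <>([][]s | p) is true at a.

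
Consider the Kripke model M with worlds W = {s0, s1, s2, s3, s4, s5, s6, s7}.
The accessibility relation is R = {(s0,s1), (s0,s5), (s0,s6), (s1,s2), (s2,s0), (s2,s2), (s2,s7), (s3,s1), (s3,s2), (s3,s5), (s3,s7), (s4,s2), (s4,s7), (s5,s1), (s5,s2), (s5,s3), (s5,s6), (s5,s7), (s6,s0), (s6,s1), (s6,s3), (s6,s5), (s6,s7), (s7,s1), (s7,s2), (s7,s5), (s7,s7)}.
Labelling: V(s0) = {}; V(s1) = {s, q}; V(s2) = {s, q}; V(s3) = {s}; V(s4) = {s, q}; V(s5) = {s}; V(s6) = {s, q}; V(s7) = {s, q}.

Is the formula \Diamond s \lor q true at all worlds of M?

Yes

Recall that \Diamond ψ holds at a world iff ψ holds at some accessible world.
Let φ = \Diamond s \lor q. Evaluate φ at each world:
  s0 (successors {s1, s5, s6}): φ is true.
  s1 (successors {s2}): φ is true.
  s2 (successors {s0, s2, s7}): φ is true.
  s3 (successors {s1, s2, s5, s7}): φ is true.
  s4 (successors {s2, s7}): φ is true.
  s5 (successors {s1, s2, s3, s6, s7}): φ is true.
  s6 (successors {s0, s1, s3, s5, s7}): φ is true.
  s7 (successors {s1, s2, s5, s7}): φ is true.
For instance, at s5:
  At s5: \Diamond s is true, q is false, so \Diamond s \lor q is true.
    At s5: \Diamond s requires s at some successor in {s1, s2, s3, s6, s7}.
      s holds at s1, so \Diamond s is true at s5.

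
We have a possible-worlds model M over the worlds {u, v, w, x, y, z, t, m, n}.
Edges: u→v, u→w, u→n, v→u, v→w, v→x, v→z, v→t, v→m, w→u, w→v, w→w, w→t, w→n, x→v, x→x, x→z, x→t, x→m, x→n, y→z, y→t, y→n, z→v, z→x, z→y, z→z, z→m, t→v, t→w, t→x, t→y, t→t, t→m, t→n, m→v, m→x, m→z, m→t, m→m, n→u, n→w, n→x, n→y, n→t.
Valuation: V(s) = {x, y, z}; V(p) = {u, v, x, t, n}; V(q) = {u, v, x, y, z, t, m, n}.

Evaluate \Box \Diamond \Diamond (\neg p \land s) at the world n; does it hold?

At n: \Box \Diamond \Diamond (\neg p \land s) requires \Diamond \Diamond (\neg p \land s) at every successor {u, w, x, y, t}.
  At u: \Diamond \Diamond (\neg p \land s) is true.
  At w: \Diamond \Diamond (\neg p \land s) is true.
  At x: \Diamond \Diamond (\neg p \land s) is true.
  At y: \Diamond \Diamond (\neg p \land s) is true.
  At t: \Diamond \Diamond (\neg p \land s) is true.
So \Box \Diamond \Diamond (\neg p \land s) is true at n.

Yes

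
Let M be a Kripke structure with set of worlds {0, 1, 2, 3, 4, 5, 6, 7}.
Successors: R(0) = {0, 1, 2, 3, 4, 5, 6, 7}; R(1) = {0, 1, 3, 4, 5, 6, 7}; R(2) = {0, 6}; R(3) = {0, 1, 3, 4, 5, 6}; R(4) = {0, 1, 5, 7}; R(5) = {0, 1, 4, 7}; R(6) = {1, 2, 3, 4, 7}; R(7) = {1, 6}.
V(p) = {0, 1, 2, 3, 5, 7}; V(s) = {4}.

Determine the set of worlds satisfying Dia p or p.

0, 1, 2, 3, 4, 5, 6, 7

Let φ = Dia p or p. Evaluate φ at each world:
  0 (successors {0, 1, 2, 3, 4, 5, 6, 7}): φ is true.
  1 (successors {0, 1, 3, 4, 5, 6, 7}): φ is true.
  2 (successors {0, 6}): φ is true.
  3 (successors {0, 1, 3, 4, 5, 6}): φ is true.
  4 (successors {0, 1, 5, 7}): φ is true.
  5 (successors {0, 1, 4, 7}): φ is true.
  6 (successors {1, 2, 3, 4, 7}): φ is true.
  7 (successors {1, 6}): φ is true.
For instance, at 1:
  At 1: Dia p is true, p is true, so Dia p or p is true.
    At 1: Dia p requires p at some successor in {0, 1, 3, 4, 5, 6, 7}.
      p holds at 0, so Dia p is true at 1.
Satisfying worlds: {0, 1, 2, 3, 4, 5, 6, 7}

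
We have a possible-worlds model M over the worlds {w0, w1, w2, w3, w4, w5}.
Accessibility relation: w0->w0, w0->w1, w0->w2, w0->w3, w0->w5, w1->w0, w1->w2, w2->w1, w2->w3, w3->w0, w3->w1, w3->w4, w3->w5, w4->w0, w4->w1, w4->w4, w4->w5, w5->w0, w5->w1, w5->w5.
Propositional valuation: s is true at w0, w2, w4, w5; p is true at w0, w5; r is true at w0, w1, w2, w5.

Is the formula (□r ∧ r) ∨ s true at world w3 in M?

No

At w3: □r ∧ r is false, s is false, so (□r ∧ r) ∨ s is false.
  At w3: □r is false, r is false, so □r ∧ r is false.
    At w3: □r requires r at every successor {w0, w1, w4, w5}.
      r fails at w4, so □r is false at w3.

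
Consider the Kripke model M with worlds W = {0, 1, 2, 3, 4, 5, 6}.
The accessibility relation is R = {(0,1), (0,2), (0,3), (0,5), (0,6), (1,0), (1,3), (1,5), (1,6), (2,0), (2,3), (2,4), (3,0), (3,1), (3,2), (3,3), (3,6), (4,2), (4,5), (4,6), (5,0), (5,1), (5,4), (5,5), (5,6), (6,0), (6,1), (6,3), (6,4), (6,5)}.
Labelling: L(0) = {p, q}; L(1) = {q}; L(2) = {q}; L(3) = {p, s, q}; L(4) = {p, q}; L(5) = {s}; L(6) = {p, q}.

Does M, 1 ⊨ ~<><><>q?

At 1: <><><>q is true, so ~<><><>q is false.
  At 1: <><><>q requires <><>q at some successor in {0, 3, 5, 6}.
    <><>q holds at 0, so <><><>q is true at 1.
      At 0: <><>q requires <>q at some successor in {1, 2, 3, 5, 6}.
        <>q holds at 1, so <><>q is true at 0.

No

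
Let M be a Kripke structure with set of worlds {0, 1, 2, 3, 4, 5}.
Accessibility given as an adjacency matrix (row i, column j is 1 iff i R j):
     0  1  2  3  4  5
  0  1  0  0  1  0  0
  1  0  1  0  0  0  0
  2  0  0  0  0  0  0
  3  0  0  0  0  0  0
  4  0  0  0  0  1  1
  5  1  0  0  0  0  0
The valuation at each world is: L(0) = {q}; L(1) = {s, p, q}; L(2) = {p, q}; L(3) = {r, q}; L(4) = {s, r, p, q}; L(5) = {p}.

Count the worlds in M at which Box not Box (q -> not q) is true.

5

Recall that Box ψ holds at a world iff ψ holds at every accessible world, and Dia ψ holds iff ψ holds at some accessible world.
Let φ = Box not Box (q -> not q). Evaluate φ at each world:
  0 (successors {0, 3}): φ is false.
  1 (successors {1}): φ is true.
  2 (successors ∅): φ is true.
  3 (successors ∅): φ is true.
  4 (successors {4, 5}): φ is true.
  5 (successors {0}): φ is true.
For instance, at 4:
  At 4: Box not Box (q -> not q) requires not Box (q -> not q) at every successor {4, 5}.
      At 4: Box (q -> not q) is false, so not Box (q -> not q) is true.
      At 5: Box (q -> not q) is false, so not Box (q -> not q) is true.
  So Box not Box (q -> not q) is true at 4.
Satisfying worlds: {1, 2, 3, 4, 5}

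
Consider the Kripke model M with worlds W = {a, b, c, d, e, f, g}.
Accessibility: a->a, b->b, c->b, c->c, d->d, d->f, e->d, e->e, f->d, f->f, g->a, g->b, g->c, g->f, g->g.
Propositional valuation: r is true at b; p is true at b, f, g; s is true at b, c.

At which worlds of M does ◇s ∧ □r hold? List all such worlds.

b

Let φ = ◇s ∧ □r. Evaluate φ at each world:
  a (successors {a}): φ is false.
  b (successors {b}): φ is true.
  c (successors {b, c}): φ is false.
  d (successors {d, f}): φ is false.
  e (successors {d, e}): φ is false.
  f (successors {d, f}): φ is false.
  g (successors {a, b, c, f, g}): φ is false.
For instance, at g:
  At g: ◇s is true, □r is false, so ◇s ∧ □r is false.
    At g: ◇s requires s at some successor in {a, b, c, f, g}.
      s holds at b, so ◇s is true at g.
    At g: □r requires r at every successor {a, b, c, f, g}.
      r fails at a, so □r is false at g.
Satisfying worlds: {b}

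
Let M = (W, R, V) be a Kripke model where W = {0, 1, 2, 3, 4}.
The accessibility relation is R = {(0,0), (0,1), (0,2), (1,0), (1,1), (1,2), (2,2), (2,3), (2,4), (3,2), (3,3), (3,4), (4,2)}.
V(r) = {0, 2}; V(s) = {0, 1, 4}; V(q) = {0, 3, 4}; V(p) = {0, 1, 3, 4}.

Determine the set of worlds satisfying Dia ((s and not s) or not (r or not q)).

2, 3

Let φ = Dia ((s and not s) or not (r or not q)). Evaluate φ at each world:
  0 (successors {0, 1, 2}): φ is false.
  1 (successors {0, 1, 2}): φ is false.
  2 (successors {2, 3, 4}): φ is true.
  3 (successors {2, 3, 4}): φ is true.
  4 (successors {2}): φ is false.
For instance, at 4:
  At 4: Dia ((s and not s) or not (r or not q)) requires (s and not s) or not (r or not q) at some successor in {2}.
    At 2: (s and not s) or not (r or not q) is false.
  So Dia ((s and not s) or not (r or not q)) is false at 4.
Satisfying worlds: {2, 3}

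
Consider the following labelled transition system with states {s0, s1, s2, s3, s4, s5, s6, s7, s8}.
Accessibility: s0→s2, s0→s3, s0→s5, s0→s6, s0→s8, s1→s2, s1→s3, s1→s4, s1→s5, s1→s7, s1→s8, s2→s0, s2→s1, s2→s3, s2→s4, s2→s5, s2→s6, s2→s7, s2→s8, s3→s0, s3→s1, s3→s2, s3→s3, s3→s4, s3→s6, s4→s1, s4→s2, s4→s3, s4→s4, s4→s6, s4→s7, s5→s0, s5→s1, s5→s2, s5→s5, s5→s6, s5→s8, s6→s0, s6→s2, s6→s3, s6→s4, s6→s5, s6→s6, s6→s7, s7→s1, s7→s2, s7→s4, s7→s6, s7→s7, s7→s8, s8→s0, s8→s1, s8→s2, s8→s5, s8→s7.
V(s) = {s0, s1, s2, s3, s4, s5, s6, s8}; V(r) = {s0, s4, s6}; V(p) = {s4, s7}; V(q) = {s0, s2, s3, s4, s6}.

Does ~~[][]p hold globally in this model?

No

Let φ = ~~[][]p. Evaluate φ at each world:
  s0 (successors {s2, s3, s5, s6, s8}): φ is false.
  s1 (successors {s2, s3, s4, s5, s7, s8}): φ is false.
  s2 (successors {s0, s1, s3, s4, s5, s6, s7, s8}): φ is false.
  s3 (successors {s0, s1, s2, s3, s4, s6}): φ is false.
  s4 (successors {s1, s2, s3, s4, s6, s7}): φ is false.
  s5 (successors {s0, s1, s2, s5, s6, s8}): φ is false.
  s6 (successors {s0, s2, s3, s4, s5, s6, s7}): φ is false.
  s7 (successors {s1, s2, s4, s6, s7, s8}): φ is false.
  s8 (successors {s0, s1, s2, s5, s7}): φ is false.
Detail at s0 (counterexample):
  At s0: ~[][]p is true, so ~~[][]p is false.
    At s0: [][]p is false, so ~[][]p is true.
      At s0: [][]p requires []p at every successor {s2, s3, s5, s6, s8}.
        []p fails at s2, so [][]p is false at s0.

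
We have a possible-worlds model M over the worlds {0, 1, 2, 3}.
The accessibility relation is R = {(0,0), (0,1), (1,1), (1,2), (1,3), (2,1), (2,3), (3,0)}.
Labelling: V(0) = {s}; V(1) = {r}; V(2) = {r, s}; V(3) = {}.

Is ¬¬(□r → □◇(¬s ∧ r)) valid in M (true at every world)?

Yes

Let φ = ¬¬(□r → □◇(¬s ∧ r)). Evaluate φ at each world:
  0 (successors {0, 1}): φ is true.
  1 (successors {1, 2, 3}): φ is true.
  2 (successors {1, 3}): φ is true.
  3 (successors {0}): φ is true.
For instance, at 1:
  At 1: ¬(□r → □◇(¬s ∧ r)) is false, so ¬¬(□r → □◇(¬s ∧ r)) is true.
    At 1: □r → □◇(¬s ∧ r) is true, so ¬(□r → □◇(¬s ∧ r)) is false.
      At 1: □r is false, □◇(¬s ∧ r) is false, so □r → □◇(¬s ∧ r) is true.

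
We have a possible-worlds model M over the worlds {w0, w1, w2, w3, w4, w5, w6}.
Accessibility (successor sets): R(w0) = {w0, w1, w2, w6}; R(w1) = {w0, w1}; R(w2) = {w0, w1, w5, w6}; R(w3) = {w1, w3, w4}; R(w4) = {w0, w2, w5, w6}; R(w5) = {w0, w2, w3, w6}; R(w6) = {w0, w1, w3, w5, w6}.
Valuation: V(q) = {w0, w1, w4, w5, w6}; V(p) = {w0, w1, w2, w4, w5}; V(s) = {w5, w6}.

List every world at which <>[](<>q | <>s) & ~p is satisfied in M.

Recall that []ψ holds at a world iff ψ holds at every accessible world, and <>ψ holds iff ψ holds at some accessible world.
Let φ = <>[](<>q | <>s) & ~p. Evaluate φ at each world:
  w0 (successors {w0, w1, w2, w6}): φ is false.
  w1 (successors {w0, w1}): φ is false.
  w2 (successors {w0, w1, w5, w6}): φ is false.
  w3 (successors {w1, w3, w4}): φ is true.
  w4 (successors {w0, w2, w5, w6}): φ is false.
  w5 (successors {w0, w2, w3, w6}): φ is false.
  w6 (successors {w0, w1, w3, w5, w6}): φ is true.
For instance, at w6:
  At w6: <>[](<>q | <>s) is true, ~p is true, so <>[](<>q | <>s) & ~p is true.
    At w6: <>[](<>q | <>s) requires [](<>q | <>s) at some successor in {w0, w1, w3, w5, w6}.
      [](<>q | <>s) holds at w0, so <>[](<>q | <>s) is true at w6.
Satisfying worlds: {w3, w6}

w3, w6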